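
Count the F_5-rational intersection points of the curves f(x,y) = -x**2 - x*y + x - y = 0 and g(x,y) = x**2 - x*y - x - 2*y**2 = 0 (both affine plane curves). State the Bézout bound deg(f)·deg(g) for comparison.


Common zeros: {(0, 0), (1, 0)}; count = 2; Bézout bound = 4.

deg(f) = 2, deg(g) = 2, so Bézout bound = 4.
Scan x ∈ F_5. For each x, list the y ∈ F_5 with f(x, y) ≡ 0 and those with g(x, y) ≡ 0 (mod 5); the common zeros in that column are the intersection.
  x = 0: f ≡ 0 at y ∈ {0}; g ≡ 0 at y ∈ {0}; common: {0}.
  x = 1: f ≡ 0 at y ∈ {0}; g ≡ 0 at y ∈ {0, 2}; common: {0}.
  x = 2: f ≡ 0 at y ∈ {1}; g ≡ 0 at y ∈ {2}; common: ∅.
  x = 3: f ≡ 0 at y ∈ {1}; g ≡ 0 at y ∈ ∅; common: ∅.
  x = 4: f ≡ 0 at y ∈ ∅; g ≡ 0 at y ∈ ∅; common: ∅.
Collecting: common zeros = {(0, 0), (1, 0)}, so the count is 2.
Comparison with the Bézout bound: 2 ≤ 4 = deg(f)·deg(g), as expected for curves with no common component (the affine F_5-count falls short of the bound because intersections may lie at infinity, over extension fields, or carry multiplicity).


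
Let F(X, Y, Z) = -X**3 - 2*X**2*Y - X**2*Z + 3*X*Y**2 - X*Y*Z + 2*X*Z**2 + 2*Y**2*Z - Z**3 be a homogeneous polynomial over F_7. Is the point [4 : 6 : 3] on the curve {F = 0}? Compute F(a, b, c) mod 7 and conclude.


F(4,6,3) ≡ 2 (mod 7); P is NOT on the curve.

Evaluate F(4, 6, 3) term-by-term (mod 7).
  -X**3 ↦ -1·64·1·1 = -64
  -2*X**2*Y ↦ -2·16·6·1 = -192
  -X**2*Z ↦ -1·16·1·3 = -48
  3*X*Y**2 ↦ 3·4·36·1 = 432
  -X*Y*Z ↦ -1·4·6·3 = -72
  2*X*Z**2 ↦ 2·4·1·9 = 72
  2*Y**2*Z ↦ 2·1·36·3 = 216
  -Z**3 ↦ -1·1·1·27 = -27
Sum: F(4, 6, 3) = (-64) + (-192) + (-48) + (432) + (-72) + (72) + (216) + (-27) = 317.
Reducing mod 7: 317 ≡ 2 (mod 7).
Since F(a, b, c) ≡ 2 ≠ 0 (mod 7), P does NOT lie on the curve.


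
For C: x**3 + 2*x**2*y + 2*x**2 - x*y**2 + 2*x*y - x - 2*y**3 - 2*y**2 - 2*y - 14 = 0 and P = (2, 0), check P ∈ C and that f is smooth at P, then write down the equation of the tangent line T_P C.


Tangent line at P: 19*x + 10*y - 38 = 0.

Step 1: f(2, 0) = 0, so P lies on C.
Step 2: partial derivatives
  f_x(x, y) = 3*x**2 + 4*x*y + 4*x - y**2 + 2*y - 1, f_y(x, y) = 2*x**2 - 2*x*y + 2*x - 6*y**2 - 4*y - 2.
  f_x(P) = 19, f_y(P) = 10 (gradient nonzero, so P is smooth).
Step 3: tangent line at P: 19·(x − 2) + 10·(y − 0) = 0.
Expanding: 19*x + 10*y - 38 = 0.


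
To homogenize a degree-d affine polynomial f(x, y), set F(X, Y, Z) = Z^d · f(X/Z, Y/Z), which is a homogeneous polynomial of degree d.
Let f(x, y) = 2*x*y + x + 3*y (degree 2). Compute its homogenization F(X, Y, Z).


F(X, Y, Z) = 2*X*Y + X*Z + 3*Y*Z

deg(f) = 2.
Substitute x = X/Z, y = Y/Z into f, then multiply by Z^2.
  monomial 2·x^1·y^1 ↦ 2·X^1·Y^1·Z^0.
  monomial 1·x^1·y^0 ↦ 1·X^1·Y^0·Z^1.
  monomial 3·x^0·y^1 ↦ 3·X^0·Y^1·Z^1.
Collecting: F(X, Y, Z) = 2*X*Y + X*Z + 3*Y*Z.


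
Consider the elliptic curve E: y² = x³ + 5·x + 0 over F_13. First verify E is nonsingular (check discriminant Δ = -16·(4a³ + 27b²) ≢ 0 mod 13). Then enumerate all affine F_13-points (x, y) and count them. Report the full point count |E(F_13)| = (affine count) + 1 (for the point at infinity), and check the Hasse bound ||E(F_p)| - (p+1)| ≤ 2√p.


Affine points = {(0, 0), (3, 4), (3, 9), (6, 5), (6, 8), (7, 1), (7, 12), (10, 6), (10, 7)}; affine count = 9; |E(F_13)| = 10.

Discriminant check: Δ ∝ 4a³ + 27b² = 4·5³ + 27·0² = 4·125 + 27·0 ≡ 6 (mod 13). Nonzero ⇒ E is nonsingular.
For each x ∈ F_13, compute rhs = x³ + 5·x + 0 mod 13, then count y ∈ F_13 with y² ≡ rhs.
  x = 0: rhs = 0, matching y values: 0 (1 points).
  x = 1: rhs = 6, matching y values: none (0 points).
  x = 2: rhs = 5, matching y values: none (0 points).
  x = 3: rhs = 3, matching y values: 4, 9 (2 points).
  x = 4: rhs = 6, matching y values: none (0 points).
  x = 5: rhs = 7, matching y values: none (0 points).
  x = 6: rhs = 12, matching y values: 5, 8 (2 points).
  x = 7: rhs = 1, matching y values: 1, 12 (2 points).
  x = 8: rhs = 6, matching y values: none (0 points).
  x = 9: rhs = 7, matching y values: none (0 points).
  x = 10: rhs = 10, matching y values: 6, 7 (2 points).
  x = 11: rhs = 8, matching y values: none (0 points).
  x = 12: rhs = 7, matching y values: none (0 points).
Total affine count: 9.
Full point count |E(F_13)| = 9 + 1 = 10.
Hasse bound: |10 − (13+1)| = |-4| = 4 ≤ 2√13 ≈ 7.2111 ✓.


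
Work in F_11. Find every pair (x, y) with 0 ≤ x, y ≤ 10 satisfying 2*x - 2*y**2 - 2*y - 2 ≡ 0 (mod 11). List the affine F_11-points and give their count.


Affine F_11-points: {(1, 0), (1, 10), (2, 3), (2, 7), (3, 1), (3, 9), (7, 2), (7, 8), (9, 5), (10, 4), (10, 6)}; count = 11.

For each of the 121 pairs (x, y) ∈ F_11², evaluate f(x, y) mod 11. Record the zeros.
  x = 0: [0↦9, 1↦5, 2↦8, 3↦7, 4↦2, 5↦4, 6↦2, 7↦7, 8↦8, 9↦5, 10↦9]  zeros at y ∈ ∅
  x = 1: [0↦0, 1↦7, 2↦10, 3↦9, 4↦4, 5↦6, 6↦4, 7↦9, 8↦10, 9↦7, 10↦0]  zeros at y ∈ {0, 10}
  x = 2: [0↦2, 1↦9, 2↦1, 3↦0, 4↦6, 5↦8, 6↦6, 7↦0, 8↦1, 9↦9, 10↦2]  zeros at y ∈ {3, 7}
  x = 3: [0↦4, 1↦0, 2↦3, 3↦2, 4↦8, 5↦10, 6↦8, 7↦2, 8↦3, 9↦0, 10↦4]  zeros at y ∈ {1, 9}
  x = 4: [0↦6, 1↦2, 2↦5, 3↦4, 4↦10, 5↦1, 6↦10, 7↦4, 8↦5, 9↦2, 10↦6]  zeros at y ∈ ∅
  x = 5: [0↦8, 1↦4, 2↦7, 3↦6, 4↦1, 5↦3, 6↦1, 7↦6, 8↦7, 9↦4, 10↦8]  zeros at y ∈ ∅
  x = 6: [0↦10, 1↦6, 2↦9, 3↦8, 4↦3, 5↦5, 6↦3, 7↦8, 8↦9, 9↦6, 10↦10]  zeros at y ∈ ∅
  x = 7: [0↦1, 1↦8, 2↦0, 3↦10, 4↦5, 5↦7, 6↦5, 7↦10, 8↦0, 9↦8, 10↦1]  zeros at y ∈ {2, 8}
  x = 8: [0↦3, 1↦10, 2↦2, 3↦1, 4↦7, 5↦9, 6↦7, 7↦1, 8↦2, 9↦10, 10↦3]  zeros at y ∈ ∅
  x = 9: [0↦5, 1↦1, 2↦4, 3↦3, 4↦9, 5↦0, 6↦9, 7↦3, 8↦4, 9↦1, 10↦5]  zeros at y ∈ {5}
  x = 10: [0↦7, 1↦3, 2↦6, 3↦5, 4↦0, 5↦2, 6↦0, 7↦5, 8↦6, 9↦3, 10↦7]  zeros at y ∈ {4, 6}
Collecting zeros: affine points = {(1, 0), (1, 10), (2, 3), (2, 7), (3, 1), (3, 9), (7, 2), (7, 8), (9, 5), (10, 4), (10, 6)}.
Total count |C(F_11)_aff| = 11.


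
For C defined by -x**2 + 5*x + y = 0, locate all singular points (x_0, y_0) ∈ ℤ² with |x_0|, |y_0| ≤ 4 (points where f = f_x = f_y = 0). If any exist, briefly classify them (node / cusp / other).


No singular points in the scanned grid; C is smooth there.

Compute partial derivatives:
  f_x = 5 - 2*x.
  f_y = 1.
f_y = 1 is a nonzero constant, so f_y never vanishes: no point (x, y) can satisfy f = f_x = f_y = 0. In particular no (x, y) ∈ {−4, ..., 4}² is singular; the curve is smooth.


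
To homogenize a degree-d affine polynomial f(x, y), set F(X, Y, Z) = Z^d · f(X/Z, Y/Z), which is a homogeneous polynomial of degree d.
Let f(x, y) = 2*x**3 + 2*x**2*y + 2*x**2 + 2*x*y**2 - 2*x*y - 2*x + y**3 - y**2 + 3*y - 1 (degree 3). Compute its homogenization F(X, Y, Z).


F(X, Y, Z) = 2*X**3 + 2*X**2*Y + 2*X**2*Z + 2*X*Y**2 - 2*X*Y*Z - 2*X*Z**2 + Y**3 - Y**2*Z + 3*Y*Z**2 - Z**3

deg(f) = 3.
Substitute x = X/Z, y = Y/Z into f, then multiply by Z^3.
  monomial 2·x^3·y^0 ↦ 2·X^3·Y^0·Z^0.
  monomial 2·x^2·y^1 ↦ 2·X^2·Y^1·Z^0.
  monomial 2·x^2·y^0 ↦ 2·X^2·Y^0·Z^1.
  monomial 2·x^1·y^2 ↦ 2·X^1·Y^2·Z^0.
  monomial -2·x^1·y^1 ↦ -2·X^1·Y^1·Z^1.
  monomial -2·x^1·y^0 ↦ -2·X^1·Y^0·Z^2.
  monomial 1·x^0·y^3 ↦ 1·X^0·Y^3·Z^0.
  monomial -1·x^0·y^2 ↦ -1·X^0·Y^2·Z^1.
  monomial 3·x^0·y^1 ↦ 3·X^0·Y^1·Z^2.
  monomial -1·x^0·y^0 ↦ -1·X^0·Y^0·Z^3.
Collecting: F(X, Y, Z) = 2*X**3 + 2*X**2*Y + 2*X**2*Z + 2*X*Y**2 - 2*X*Y*Z - 2*X*Z**2 + Y**3 - Y**2*Z + 3*Y*Z**2 - Z**3.


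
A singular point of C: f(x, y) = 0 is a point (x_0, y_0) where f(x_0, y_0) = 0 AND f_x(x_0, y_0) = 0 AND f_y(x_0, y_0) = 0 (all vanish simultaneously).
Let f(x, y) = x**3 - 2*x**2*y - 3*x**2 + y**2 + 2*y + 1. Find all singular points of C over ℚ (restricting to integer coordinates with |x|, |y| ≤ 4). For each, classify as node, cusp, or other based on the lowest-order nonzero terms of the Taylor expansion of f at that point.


Singular points: {(0, -1)}; classification: node.

Compute partial derivatives:
  f_x = 3*x**2 - 4*x*y - 6*x.
  f_y = -2*x**2 + 2*y + 2.
Scan x_0 ∈ {−4, ..., 4}. For each x_0, f_y(x_0, y) is a polynomial in y; find its integer roots y ∈ {−4, ..., 4}, then test f_x and f at those candidates.
  x = -4: f_y(-4, y) = 2*y - 30; no integer root y with |y| ≤ 4.
  x = -3: f_y(-3, y) = 2*y - 16; no integer root y with |y| ≤ 4.
  x = -2: f_y(-2, y) = 2*y - 6; vanishes at y ∈ {3}. (-2, 3): f_x = 48 ≠ 0.
  x = -1: f_y(-1, y) = 2*y; vanishes at y ∈ {0}. (-1, 0): f_x = 9 ≠ 0.
  x = 0: f_y(0, y) = 2*y + 2; vanishes at y ∈ {-1}. (0, -1): f_x = 0, f = 0 — SINGULAR.
  x = 1: f_y(1, y) = 2*y; vanishes at y ∈ {0}. (1, 0): f_x = -3 ≠ 0.
  x = 2: f_y(2, y) = 2*y - 6; vanishes at y ∈ {3}. (2, 3): f_x = -24 ≠ 0.
  x = 3: f_y(3, y) = 2*y - 16; no integer root y with |y| ≤ 4.
  x = 4: f_y(4, y) = 2*y - 30; no integer root y with |y| ≤ 4.
Only singular point on the grid: (0, -1).
Classify: substitute x = 0 + u, y = -1 + v and expand: f = u**3 - 2*u**2*v - u**2 + v**2.
No constant or linear terms (consistent with a singular point). Quadratic part: -u**2 + v**2. Cubic part: u**3 - 2*u**2*v.
The quadratic part v**2 - u**2 = (v − u)(v + u) splits into two distinct linear factors, so there are two distinct tangent lines y − -1 = ±(x − 0) — this is a node (ordinary double point).
Classification: node.


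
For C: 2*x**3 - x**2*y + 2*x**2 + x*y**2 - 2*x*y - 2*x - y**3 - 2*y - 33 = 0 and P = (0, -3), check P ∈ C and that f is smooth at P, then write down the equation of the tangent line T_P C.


Tangent line at P: 13*x - 29*y - 87 = 0.

Step 1: f(0, -3) = 0, so P lies on C.
Step 2: partial derivatives
  f_x(x, y) = 6*x**2 - 2*x*y + 4*x + y**2 - 2*y - 2, f_y(x, y) = -x**2 + 2*x*y - 2*x - 3*y**2 - 2.
  f_x(P) = 13, f_y(P) = -29 (gradient nonzero, so P is smooth).
Step 3: tangent line at P: 13·(x − 0) + -29·(y − -3) = 0.
Expanding: 13*x - 29*y - 87 = 0.


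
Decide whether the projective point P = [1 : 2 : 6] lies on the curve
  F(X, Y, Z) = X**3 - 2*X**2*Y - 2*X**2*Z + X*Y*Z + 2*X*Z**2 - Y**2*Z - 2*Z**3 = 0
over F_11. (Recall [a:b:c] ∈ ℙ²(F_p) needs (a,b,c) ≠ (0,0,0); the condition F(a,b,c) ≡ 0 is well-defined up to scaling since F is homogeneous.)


F(1,2,6) ≡ 9 (mod 11); P is NOT on the curve.

Evaluate F(1, 2, 6) term-by-term (mod 11).
  X**3 ↦ 1·1·1·1 = 1
  -2*X**2*Y ↦ -2·1·2·1 = -4
  -2*X**2*Z ↦ -2·1·1·6 = -12
  X*Y*Z ↦ 1·1·2·6 = 12
  2*X*Z**2 ↦ 2·1·1·36 = 72
  -Y**2*Z ↦ -1·1·4·6 = -24
  -2*Z**3 ↦ -2·1·1·216 = -432
Sum: F(1, 2, 6) = (1) + (-4) + (-12) + (12) + (72) + (-24) + (-432) = -387.
Reducing mod 11: -387 ≡ 9 (mod 11).
Since F(a, b, c) ≡ 9 ≠ 0 (mod 11), P does NOT lie on the curve.


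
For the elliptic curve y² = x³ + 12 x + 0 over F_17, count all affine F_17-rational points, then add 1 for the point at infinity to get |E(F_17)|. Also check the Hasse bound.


Affine points = {(0, 0), (1, 8), (1, 9), (2, 7), (2, 10), (5, 7), (5, 10), (6, 4), (6, 13), (7, 6), (7, 11), (8, 8), (8, 9), (9, 2), (9, 15), (10, 7), (10, 10), (11, 1), (11, 16), (12, 6), (12, 11), (15, 6), (15, 11), (16, 2), (16, 15)}; affine count = 25; |E(F_17)| = 26.

Discriminant check: Δ ∝ 4a³ + 27b² = 4·12³ + 27·0² = 4·1728 + 27·0 ≡ 10 (mod 17). Nonzero ⇒ E is nonsingular.
For each x ∈ F_17, compute rhs = x³ + 12·x + 0 mod 17, then count y ∈ F_17 with y² ≡ rhs.
  x = 0: rhs = 0, matching y values: 0 (1 points).
  x = 1: rhs = 13, matching y values: 8, 9 (2 points).
  x = 2: rhs = 15, matching y values: 7, 10 (2 points).
  x = 3: rhs = 12, matching y values: none (0 points).
  x = 4: rhs = 10, matching y values: none (0 points).
  x = 5: rhs = 15, matching y values: 7, 10 (2 points).
  x = 6: rhs = 16, matching y values: 4, 13 (2 points).
  x = 7: rhs = 2, matching y values: 6, 11 (2 points).
  x = 8: rhs = 13, matching y values: 8, 9 (2 points).
  x = 9: rhs = 4, matching y values: 2, 15 (2 points).
  x = 10: rhs = 15, matching y values: 7, 10 (2 points).
  x = 11: rhs = 1, matching y values: 1, 16 (2 points).
  x = 12: rhs = 2, matching y values: 6, 11 (2 points).
  x = 13: rhs = 7, matching y values: none (0 points).
  x = 14: rhs = 5, matching y values: none (0 points).
  x = 15: rhs = 2, matching y values: 6, 11 (2 points).
  x = 16: rhs = 4, matching y values: 2, 15 (2 points).
Total affine count: 25.
Full point count |E(F_17)| = 25 + 1 = 26.
Hasse bound: |26 − (17+1)| = |8| = 8 ≤ 2√17 ≈ 8.2462 ✓.


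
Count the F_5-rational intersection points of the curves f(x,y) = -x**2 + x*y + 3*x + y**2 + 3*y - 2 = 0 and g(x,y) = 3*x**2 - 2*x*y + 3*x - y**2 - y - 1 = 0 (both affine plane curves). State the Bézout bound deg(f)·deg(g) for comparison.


Common zeros: {(1, 0), (3, 3)}; count = 2; Bézout bound = 4.

deg(f) = 2, deg(g) = 2, so Bézout bound = 4.
Scan x ∈ F_5. For each x, list the y ∈ F_5 with f(x, y) ≡ 0 and those with g(x, y) ≡ 0 (mod 5); the common zeros in that column are the intersection.
  x = 0: f ≡ 0 at y ∈ ∅; g ≡ 0 at y ∈ ∅; common: ∅.
  x = 1: f ≡ 0 at y ∈ {0, 1}; g ≡ 0 at y ∈ {0, 2}; common: {0}.
  x = 2: f ≡ 0 at y ∈ {0}; g ≡ 0 at y ∈ ∅; common: ∅.
  x = 3: f ≡ 0 at y ∈ {1, 3}; g ≡ 0 at y ∈ {0, 3}; common: {3}.
  x = 4: f ≡ 0 at y ∈ ∅; g ≡ 0 at y ∈ ∅; common: ∅.
Collecting: common zeros = {(1, 0), (3, 3)}, so the count is 2.
Comparison with the Bézout bound: 2 ≤ 4 = deg(f)·deg(g), as expected for curves with no common component (the affine F_5-count falls short of the bound because intersections may lie at infinity, over extension fields, or carry multiplicity).


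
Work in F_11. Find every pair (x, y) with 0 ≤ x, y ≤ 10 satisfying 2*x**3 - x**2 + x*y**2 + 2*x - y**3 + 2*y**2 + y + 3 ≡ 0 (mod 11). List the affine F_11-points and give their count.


Affine F_11-points: {(2, 7), (7, 5), (7, 7), (7, 8), (8, 0), (8, 3), (8, 7), (9, 6), (10, 6)}; count = 9.

For each of the 121 pairs (x, y) ∈ F_11², evaluate f(x, y) mod 11. Record the zeros.
  x = 0: [0↦3, 1↦5, 2↦5, 3↦8, 4↦8, 5↦10, 6↦8, 7↦7, 8↦1, 9↦6, 10↦5]  zeros at y ∈ ∅
  x = 1: [0↦6, 1↦9, 2↦1, 3↦9, 4↦5, 5↦5, 6↦3, 7↦4, 8↦2, 9↦2, 10↦9]  zeros at y ∈ ∅
  x = 2: [0↦8, 1↦1, 2↦7, 3↦9, 4↦1, 5↦10, 6↦8, 7↦0, 8↦2, 9↦8, 10↦1]  zeros at y ∈ {7}
  x = 3: [0↦10, 1↦4, 2↦2, 3↦9, 4↦8, 5↦4, 6↦2, 7↦7, 8↦2, 9↦3, 10↦4]  zeros at y ∈ ∅
  x = 4: [0↦2, 1↦8, 2↦9, 3↦10, 4↦5, 5↦10, 6↦8, 7↦4, 8↦3, 9↦10, 10↦8]  zeros at y ∈ ∅
  x = 5: [0↦7, 1↦3, 2↦7, 3↦2, 4↦4, 5↦7, 6↦5, 7↦3, 8↦6, 9↦8, 10↦3]  zeros at y ∈ ∅
  x = 6: [0↦4, 1↦1, 2↦8, 3↦8, 4↦6, 5↦7, 6↦5, 7↦5, 8↦1, 9↦9, 10↦1]  zeros at y ∈ ∅
  x = 7: [0↦5, 1↦3, 2↦2, 3↦7, 4↦1, 5↦0, 6↦9, 7↦0, 8↦0, 9↦3, 10↦3]  zeros at y ∈ {5, 7, 8}
  x = 8: [0↦0, 1↦10, 2↦1, 3↦0, 4↦1, 5↦9, 6↦7, 7↦0, 8↦4, 9↦2, 10↦10]  zeros at y ∈ {0, 3, 7}
  x = 9: [0↦1, 1↦1, 2↦6, 3↦10, 4↦7, 5↦2, 6↦0, 7↦6, 8↦3, 9↦7, 10↦1]  zeros at y ∈ {6}
  x = 10: [0↦9, 1↦10, 2↦7, 3↦5, 4↦9, 5↦2, 6↦0, 7↦8, 8↦9, 9↦8, 10↦10]  zeros at y ∈ {6}
Collecting zeros: affine points = {(2, 7), (7, 5), (7, 7), (7, 8), (8, 0), (8, 3), (8, 7), (9, 6), (10, 6)}.
Total count |C(F_11)_aff| = 9.


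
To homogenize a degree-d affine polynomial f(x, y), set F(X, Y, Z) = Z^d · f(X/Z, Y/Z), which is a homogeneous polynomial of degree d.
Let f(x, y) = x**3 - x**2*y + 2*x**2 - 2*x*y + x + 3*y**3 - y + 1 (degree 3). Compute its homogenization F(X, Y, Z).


F(X, Y, Z) = X**3 - X**2*Y + 2*X**2*Z - 2*X*Y*Z + X*Z**2 + 3*Y**3 - Y*Z**2 + Z**3

deg(f) = 3.
Substitute x = X/Z, y = Y/Z into f, then multiply by Z^3.
  monomial 1·x^3·y^0 ↦ 1·X^3·Y^0·Z^0.
  monomial -1·x^2·y^1 ↦ -1·X^2·Y^1·Z^0.
  monomial 2·x^2·y^0 ↦ 2·X^2·Y^0·Z^1.
  monomial -2·x^1·y^1 ↦ -2·X^1·Y^1·Z^1.
  monomial 1·x^1·y^0 ↦ 1·X^1·Y^0·Z^2.
  monomial 3·x^0·y^3 ↦ 3·X^0·Y^3·Z^0.
  monomial -1·x^0·y^1 ↦ -1·X^0·Y^1·Z^2.
  monomial 1·x^0·y^0 ↦ 1·X^0·Y^0·Z^3.
Collecting: F(X, Y, Z) = X**3 - X**2*Y + 2*X**2*Z - 2*X*Y*Z + X*Z**2 + 3*Y**3 - Y*Z**2 + Z**3.


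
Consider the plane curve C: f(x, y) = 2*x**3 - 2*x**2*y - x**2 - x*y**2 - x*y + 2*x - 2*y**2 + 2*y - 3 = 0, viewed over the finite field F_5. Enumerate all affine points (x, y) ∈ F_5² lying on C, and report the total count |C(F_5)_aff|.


Affine F_5-points: {(0, 3), (1, 0), (1, 3), (3, 2), (4, 2), (4, 4)}; count = 6.

For each of the 25 pairs (x, y) ∈ F_5², evaluate f(x, y) mod 5. Record the zeros.
  x = 0: [0↦2, 1↦2, 2↦3, 3↦0, 4↦3]  zeros at y ∈ {3}
  x = 1: [0↦0, 1↦1, 2↦1, 3↦0, 4↦3]  zeros at y ∈ {0, 3}
  x = 2: [0↦3, 1↦1, 2↦1, 3↦3, 4↦2]  zeros at y ∈ ∅
  x = 3: [0↦3, 1↦4, 2↦0, 3↦1, 4↦2]  zeros at y ∈ {2}
  x = 4: [0↦2, 1↦2, 2↦0, 3↦1, 4↦0]  zeros at y ∈ {2, 4}
Collecting zeros: affine points = {(0, 3), (1, 0), (1, 3), (3, 2), (4, 2), (4, 4)}.
Total count |C(F_5)_aff| = 6.


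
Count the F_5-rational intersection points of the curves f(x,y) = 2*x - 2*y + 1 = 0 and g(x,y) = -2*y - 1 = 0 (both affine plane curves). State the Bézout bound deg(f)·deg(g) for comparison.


Common zeros: {(4, 2)}; count = 1; Bézout bound = 1.

deg(f) = 1, deg(g) = 1, so Bézout bound = 1.
Scan x ∈ F_5. For each x, list the y ∈ F_5 with f(x, y) ≡ 0 and those with g(x, y) ≡ 0 (mod 5); the common zeros in that column are the intersection.
  x = 0: f ≡ 0 at y ∈ {3}; g ≡ 0 at y ∈ {2}; common: ∅.
  x = 1: f ≡ 0 at y ∈ {4}; g ≡ 0 at y ∈ {2}; common: ∅.
  x = 2: f ≡ 0 at y ∈ {0}; g ≡ 0 at y ∈ {2}; common: ∅.
  x = 3: f ≡ 0 at y ∈ {1}; g ≡ 0 at y ∈ {2}; common: ∅.
  x = 4: f ≡ 0 at y ∈ {2}; g ≡ 0 at y ∈ {2}; common: {2}.
Collecting: common zeros = {(4, 2)}, so the count is 1.
Comparison with the Bézout bound: 1 ≤ 1 = deg(f)·deg(g), as expected for curves with no common component (the bound is attained).


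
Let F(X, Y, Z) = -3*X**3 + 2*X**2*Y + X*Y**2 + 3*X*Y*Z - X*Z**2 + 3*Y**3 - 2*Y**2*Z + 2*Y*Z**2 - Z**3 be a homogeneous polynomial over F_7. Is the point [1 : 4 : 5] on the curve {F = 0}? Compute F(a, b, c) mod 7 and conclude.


F(1,4,5) ≡ 2 (mod 7); P is NOT on the curve.

Evaluate F(1, 4, 5) term-by-term (mod 7).
  -3*X**3 ↦ -3·1·1·1 = -3
  2*X**2*Y ↦ 2·1·4·1 = 8
  X*Y**2 ↦ 1·1·16·1 = 16
  3*X*Y*Z ↦ 3·1·4·5 = 60
  -X*Z**2 ↦ -1·1·1·25 = -25
  3*Y**3 ↦ 3·1·64·1 = 192
  -2*Y**2*Z ↦ -2·1·16·5 = -160
  2*Y*Z**2 ↦ 2·1·4·25 = 200
  -Z**3 ↦ -1·1·1·125 = -125
Sum: F(1, 4, 5) = (-3) + (8) + (16) + (60) + (-25) + (192) + (-160) + (200) + (-125) = 163.
Reducing mod 7: 163 ≡ 2 (mod 7).
Since F(a, b, c) ≡ 2 ≠ 0 (mod 7), P does NOT lie on the curve.


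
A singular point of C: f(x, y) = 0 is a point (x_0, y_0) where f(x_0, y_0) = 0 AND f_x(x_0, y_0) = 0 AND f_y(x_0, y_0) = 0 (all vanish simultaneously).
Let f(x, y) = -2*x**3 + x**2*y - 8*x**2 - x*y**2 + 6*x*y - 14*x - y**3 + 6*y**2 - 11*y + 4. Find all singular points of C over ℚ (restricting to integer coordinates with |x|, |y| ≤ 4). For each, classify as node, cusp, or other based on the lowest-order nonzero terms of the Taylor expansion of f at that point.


Singular points: {(-1, 2)}; classification: cusp.

Compute partial derivatives:
  f_x = -6*x**2 + 2*x*y - 16*x - y**2 + 6*y - 14.
  f_y = x**2 - 2*x*y + 6*x - 3*y**2 + 12*y - 11.
Scan x_0 ∈ {−4, ..., 4}. For each x_0, f_y(x_0, y) is a polynomial in y; find its integer roots y ∈ {−4, ..., 4}, then test f_x and f at those candidates.
  x = -4: f_y(-4, y) = -3*y**2 + 20*y - 19; no integer root y with |y| ≤ 4.
  x = -3: f_y(-3, y) = -3*y**2 + 18*y - 20; no integer root y with |y| ≤ 4.
  x = -2: f_y(-2, y) = -3*y**2 + 16*y - 19; no integer root y with |y| ≤ 4.
  x = -1: f_y(-1, y) = -3*y**2 + 14*y - 16; vanishes at y ∈ {2}. (-1, 2): f_x = 0, f = 0 — SINGULAR.
  x = 0: f_y(0, y) = -3*y**2 + 12*y - 11; no integer root y with |y| ≤ 4.
  x = 1: f_y(1, y) = -3*y**2 + 10*y - 4; no integer root y with |y| ≤ 4.
  x = 2: f_y(2, y) = -3*y**2 + 8*y + 5; no integer root y with |y| ≤ 4.
  x = 3: f_y(3, y) = -3*y**2 + 6*y + 16; no integer root y with |y| ≤ 4.
  x = 4: f_y(4, y) = -3*y**2 + 4*y + 29; no integer root y with |y| ≤ 4.
Only singular point on the grid: (-1, 2).
Classify: substitute x = -1 + u, y = 2 + v and expand: f = -2*u**3 + u**2*v - u*v**2 - v**3 + v**2.
No constant or linear terms (consistent with a singular point). Quadratic part: v**2. Cubic part: -2*u**3 + u**2*v - u*v**2 - v**3.
The quadratic part v**2 is a perfect square, so there is a single (double) tangent line v = 0, i.e. y = 2. Restricting the cubic part to that line (v = 0) leaves -2*u**3 ≠ 0, so f is not divisible by v and the branch is v² ≈ 2*u**3 to lowest order — this is a cusp.
Classification: cusp.


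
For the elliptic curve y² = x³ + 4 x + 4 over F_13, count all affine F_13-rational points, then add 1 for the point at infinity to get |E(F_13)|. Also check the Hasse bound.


Affine points = {(0, 2), (0, 11), (1, 3), (1, 10), (3, 2), (3, 11), (6, 6), (6, 7), (10, 2), (10, 11), (11, 1), (11, 12), (12, 5), (12, 8)}; affine count = 14; |E(F_13)| = 15.

Discriminant check: Δ ∝ 4a³ + 27b² = 4·4³ + 27·4² = 4·64 + 27·16 ≡ 12 (mod 13). Nonzero ⇒ E is nonsingular.
For each x ∈ F_13, compute rhs = x³ + 4·x + 4 mod 13, then count y ∈ F_13 with y² ≡ rhs.
  x = 0: rhs = 4, matching y values: 2, 11 (2 points).
  x = 1: rhs = 9, matching y values: 3, 10 (2 points).
  x = 2: rhs = 7, matching y values: none (0 points).
  x = 3: rhs = 4, matching y values: 2, 11 (2 points).
  x = 4: rhs = 6, matching y values: none (0 points).
  x = 5: rhs = 6, matching y values: none (0 points).
  x = 6: rhs = 10, matching y values: 6, 7 (2 points).
  x = 7: rhs = 11, matching y values: none (0 points).
  x = 8: rhs = 2, matching y values: none (0 points).
  x = 9: rhs = 2, matching y values: none (0 points).
  x = 10: rhs = 4, matching y values: 2, 11 (2 points).
  x = 11: rhs = 1, matching y values: 1, 12 (2 points).
  x = 12: rhs = 12, matching y values: 5, 8 (2 points).
Total affine count: 14.
Full point count |E(F_13)| = 14 + 1 = 15.
Hasse bound: |15 − (13+1)| = |1| = 1 ≤ 2√13 ≈ 7.2111 ✓.


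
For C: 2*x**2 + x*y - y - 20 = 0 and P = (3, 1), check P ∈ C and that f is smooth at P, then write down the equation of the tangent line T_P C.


Tangent line at P: 13*x + 2*y - 41 = 0.

Step 1: f(3, 1) = 0, so P lies on C.
Step 2: partial derivatives
  f_x(x, y) = 4*x + y, f_y(x, y) = x - 1.
  f_x(P) = 13, f_y(P) = 2 (gradient nonzero, so P is smooth).
Step 3: tangent line at P: 13·(x − 3) + 2·(y − 1) = 0.
Expanding: 13*x + 2*y - 41 = 0.


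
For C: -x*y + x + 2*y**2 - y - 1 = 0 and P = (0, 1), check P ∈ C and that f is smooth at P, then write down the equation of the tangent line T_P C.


Tangent line at P: 3*y - 3 = 0.

Step 1: f(0, 1) = 0, so P lies on C.
Step 2: partial derivatives
  f_x(x, y) = 1 - y, f_y(x, y) = -x + 4*y - 1.
  f_x(P) = 0, f_y(P) = 3 (gradient nonzero, so P is smooth).
Step 3: tangent line at P: 0·(x − 0) + 3·(y − 1) = 0.
Expanding: 3*y - 3 = 0.


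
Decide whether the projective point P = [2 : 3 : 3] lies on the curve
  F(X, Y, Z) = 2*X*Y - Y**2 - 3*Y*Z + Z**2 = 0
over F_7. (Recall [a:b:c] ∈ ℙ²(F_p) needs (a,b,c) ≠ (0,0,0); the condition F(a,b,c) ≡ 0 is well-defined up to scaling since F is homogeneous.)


F(2,3,3) ≡ 6 (mod 7); P is NOT on the curve.

Evaluate F(2, 3, 3) term-by-term (mod 7).
  2*X*Y ↦ 2·2·3·1 = 12
  -Y**2 ↦ -1·1·9·1 = -9
  -3*Y*Z ↦ -3·1·3·3 = -27
  Z**2 ↦ 1·1·1·9 = 9
Sum: F(2, 3, 3) = (12) + (-9) + (-27) + (9) = -15.
Reducing mod 7: -15 ≡ 6 (mod 7).
Since F(a, b, c) ≡ 6 ≠ 0 (mod 7), P does NOT lie on the curve.


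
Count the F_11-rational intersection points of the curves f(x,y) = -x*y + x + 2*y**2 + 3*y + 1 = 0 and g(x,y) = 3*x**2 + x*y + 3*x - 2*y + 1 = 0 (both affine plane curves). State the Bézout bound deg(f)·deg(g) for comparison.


Common zeros: ∅; count = 0; Bézout bound = 4.

deg(f) = 2, deg(g) = 2, so Bézout bound = 4.
Scan x ∈ F_11. For each x, list the y ∈ F_11 with f(x, y) ≡ 0 and those with g(x, y) ≡ 0 (mod 11); the common zeros in that column are the intersection.
  x = 0: f ≡ 0 at y ∈ {5, 10}; g ≡ 0 at y ∈ {6}; common: ∅.
  x = 1: f ≡ 0 at y ∈ ∅; g ≡ 0 at y ∈ {7}; common: ∅.
  x = 2: f ≡ 0 at y ∈ ∅; g ≡ 0 at y ∈ ∅; common: ∅.
  x = 3: f ≡ 0 at y ∈ {3, 8}; g ≡ 0 at y ∈ {7}; common: ∅.
  x = 4: f ≡ 0 at y ∈ {2, 4}; g ≡ 0 at y ∈ {8}; common: ∅.
  x = 5: f ≡ 0 at y ∈ {6}; g ≡ 0 at y ∈ {10}; common: ∅.
  x = 6: f ≡ 0 at y ∈ ∅; g ≡ 0 at y ∈ {4}; common: ∅.
  x = 7: f ≡ 0 at y ∈ ∅; g ≡ 0 at y ∈ {8}; common: ∅.
  x = 8: f ≡ 0 at y ∈ ∅; g ≡ 0 at y ∈ {6}; common: ∅.
  x = 9: f ≡ 0 at y ∈ {7}; g ≡ 0 at y ∈ {10}; common: ∅.
  x = 10: f ≡ 0 at y ∈ {0, 9}; g ≡ 0 at y ∈ {4}; common: ∅.
Collecting: common zeros = ∅, so the count is 0.
Comparison with the Bézout bound: 0 ≤ 4 = deg(f)·deg(g), as expected for curves with no common component (the affine F_11-count falls short of the bound because intersections may lie at infinity, over extension fields, or carry multiplicity).


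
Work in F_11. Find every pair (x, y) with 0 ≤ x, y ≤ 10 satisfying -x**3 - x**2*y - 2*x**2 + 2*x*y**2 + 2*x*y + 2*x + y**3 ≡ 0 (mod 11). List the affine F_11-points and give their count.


Affine F_11-points: {(0, 0), (1, 4), (3, 3), (4, 0), (5, 0), (8, 8), (8, 10)}; count = 7.

For each of the 121 pairs (x, y) ∈ F_11², evaluate f(x, y) mod 11. Record the zeros.
  x = 0: [0↦0, 1↦1, 2↦8, 3↦5, 4↦9, 5↦4, 6↦7, 7↦2, 8↦6, 9↦3, 10↦10]  zeros at y ∈ {0}
  x = 1: [0↦10, 1↦3, 2↦6, 3↦3, 4↦0, 5↦3, 6↦7, 7↦7, 8↦9, 9↦8, 10↦10]  zeros at y ∈ {4}
  x = 2: [0↦10, 1↦4, 2↦1, 3↦7, 4↦6, 5↦4, 6↦7, 7↦10, 8↦8, 9↦7, 10↦2]  zeros at y ∈ ∅
  x = 3: [0↦5, 1↦9, 2↦9, 3↦0, 4↦10, 5↦1, 6↦1, 7↦5, 8↦8, 9↦5, 10↦2]  zeros at y ∈ {3}
  x = 4: [0↦0, 1↦1, 2↦2, 3↦9, 4↦6, 5↦10, 6↦5, 7↦8, 8↦3, 9↦7, 10↦4]  zeros at y ∈ {0}
  x = 5: [0↦0, 1↦7, 2↦7, 3↦6, 4↦10, 5↦3, 6↦2, 7↦2, 8↦9, 9↦7, 10↦2]  zeros at y ∈ {0}
  x = 6: [0↦10, 1↦10, 2↦7, 3↦7, 4↦5, 5↦7, 6↦8, 7↦3, 8↦9, 9↦10, 10↦1]  zeros at y ∈ ∅
  x = 7: [0↦2, 1↦4, 2↦7, 3↦6, 4↦7, 5↦5, 6↦6, 7↦5, 8↦8, 9↦10, 10↦6]  zeros at y ∈ ∅
  x = 8: [0↦3, 1↦5, 2↦1, 3↦8, 4↦10, 5↦2, 6↦1, 7↦2, 8↦0, 9↦1, 10↦0]  zeros at y ∈ {8, 10}
  x = 9: [0↦7, 1↦7, 2↦5, 3↦7, 4↦8, 5↦3, 6↦9, 7↦10, 8↦1, 9↦10, 10↦10]  zeros at y ∈ ∅
  x = 10: [0↦8, 1↦4, 2↦2, 3↦8, 4↦6, 5↦2, 6↦2, 7↦1, 8↦5, 9↦9, 10↦8]  zeros at y ∈ ∅
Collecting zeros: affine points = {(0, 0), (1, 4), (3, 3), (4, 0), (5, 0), (8, 8), (8, 10)}.
Total count |C(F_11)_aff| = 7.


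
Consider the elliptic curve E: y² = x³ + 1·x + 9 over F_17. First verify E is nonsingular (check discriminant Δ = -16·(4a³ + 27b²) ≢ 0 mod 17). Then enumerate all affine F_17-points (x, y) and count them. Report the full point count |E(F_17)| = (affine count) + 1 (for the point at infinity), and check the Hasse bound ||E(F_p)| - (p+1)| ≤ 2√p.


Affine points = {(0, 3), (0, 14), (2, 6), (2, 11), (4, 3), (4, 14), (7, 6), (7, 11), (8, 6), (8, 11), (9, 4), (9, 13), (10, 4), (10, 13), (11, 5), (11, 12), (12, 7), (12, 10), (13, 3), (13, 14), (14, 8), (14, 9), (15, 4), (15, 13)}; affine count = 24; |E(F_17)| = 25.

Discriminant check: Δ ∝ 4a³ + 27b² = 4·1³ + 27·9² = 4·1 + 27·81 ≡ 15 (mod 17). Nonzero ⇒ E is nonsingular.
For each x ∈ F_17, compute rhs = x³ + 1·x + 9 mod 17, then count y ∈ F_17 with y² ≡ rhs.
  x = 0: rhs = 9, matching y values: 3, 14 (2 points).
  x = 1: rhs = 11, matching y values: none (0 points).
  x = 2: rhs = 2, matching y values: 6, 11 (2 points).
  x = 3: rhs = 5, matching y values: none (0 points).
  x = 4: rhs = 9, matching y values: 3, 14 (2 points).
  x = 5: rhs = 3, matching y values: none (0 points).
  x = 6: rhs = 10, matching y values: none (0 points).
  x = 7: rhs = 2, matching y values: 6, 11 (2 points).
  x = 8: rhs = 2, matching y values: 6, 11 (2 points).
  x = 9: rhs = 16, matching y values: 4, 13 (2 points).
  x = 10: rhs = 16, matching y values: 4, 13 (2 points).
  x = 11: rhs = 8, matching y values: 5, 12 (2 points).
  x = 12: rhs = 15, matching y values: 7, 10 (2 points).
  x = 13: rhs = 9, matching y values: 3, 14 (2 points).
  x = 14: rhs = 13, matching y values: 8, 9 (2 points).
  x = 15: rhs = 16, matching y values: 4, 13 (2 points).
  x = 16: rhs = 7, matching y values: none (0 points).
Total affine count: 24.
Full point count |E(F_17)| = 24 + 1 = 25.
Hasse bound: |25 − (17+1)| = |7| = 7 ≤ 2√17 ≈ 8.2462 ✓.


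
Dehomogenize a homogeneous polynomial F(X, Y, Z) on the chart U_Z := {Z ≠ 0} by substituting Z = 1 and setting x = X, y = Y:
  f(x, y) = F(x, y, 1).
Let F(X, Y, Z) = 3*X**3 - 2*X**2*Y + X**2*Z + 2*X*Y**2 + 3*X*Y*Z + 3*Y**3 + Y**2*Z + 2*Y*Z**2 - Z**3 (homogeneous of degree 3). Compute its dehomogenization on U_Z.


f(x, y) = 3*x**3 - 2*x**2*y + x**2 + 2*x*y**2 + 3*x*y + 3*y**3 + y**2 + 2*y - 1

On U_Z we set Z = 1. Each monomial c·X^i·Y^j·Z^k in F becomes c·x^i·y^j·1^k = c·x^i·y^j.
Substituting Z = 1: F(X, Y, 1) = 3*x**3 - 2*x**2*y + x**2 + 2*x*y**2 + 3*x*y + 3*y**3 + y**2 + 2*y - 1.
Note: deg(f) ≤ deg(F) = 3; strict inequality happens when F is divisible by Z (lost terms).


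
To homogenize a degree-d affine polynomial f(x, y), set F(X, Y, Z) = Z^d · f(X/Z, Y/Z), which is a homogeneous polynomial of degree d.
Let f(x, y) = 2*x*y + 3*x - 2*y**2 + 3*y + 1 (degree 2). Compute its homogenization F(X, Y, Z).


F(X, Y, Z) = 2*X*Y + 3*X*Z - 2*Y**2 + 3*Y*Z + Z**2

deg(f) = 2.
Substitute x = X/Z, y = Y/Z into f, then multiply by Z^2.
  monomial 2·x^1·y^1 ↦ 2·X^1·Y^1·Z^0.
  monomial 3·x^1·y^0 ↦ 3·X^1·Y^0·Z^1.
  monomial -2·x^0·y^2 ↦ -2·X^0·Y^2·Z^0.
  monomial 3·x^0·y^1 ↦ 3·X^0·Y^1·Z^1.
  monomial 1·x^0·y^0 ↦ 1·X^0·Y^0·Z^2.
Collecting: F(X, Y, Z) = 2*X*Y + 3*X*Z - 2*Y**2 + 3*Y*Z + Z**2.


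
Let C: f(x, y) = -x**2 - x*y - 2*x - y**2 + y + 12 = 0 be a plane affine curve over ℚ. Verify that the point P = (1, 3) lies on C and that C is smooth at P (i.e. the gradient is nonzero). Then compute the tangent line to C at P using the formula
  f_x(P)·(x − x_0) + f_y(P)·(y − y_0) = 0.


Tangent line at P: -7*x - 6*y + 25 = 0.

Step 1: f(1, 3) = 0, so P lies on C.
Step 2: partial derivatives
  f_x(x, y) = -2*x - y - 2, f_y(x, y) = -x - 2*y + 1.
  f_x(P) = -7, f_y(P) = -6 (gradient nonzero, so P is smooth).
Step 3: tangent line at P: -7·(x − 1) + -6·(y − 3) = 0.
Expanding: -7*x - 6*y + 25 = 0.


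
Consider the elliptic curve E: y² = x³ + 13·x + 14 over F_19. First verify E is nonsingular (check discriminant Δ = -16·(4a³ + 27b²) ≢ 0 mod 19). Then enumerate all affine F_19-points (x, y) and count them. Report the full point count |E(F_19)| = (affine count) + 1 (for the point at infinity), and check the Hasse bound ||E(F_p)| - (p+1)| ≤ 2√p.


Affine points = {(1, 3), (1, 16), (3, 2), (3, 17), (4, 4), (4, 15), (6, 2), (6, 17), (7, 7), (7, 12), (9, 9), (9, 10), (10, 2), (10, 17), (11, 5), (11, 14), (12, 6), (12, 13), (13, 9), (13, 10), (16, 9), (16, 10), (18, 0)}; affine count = 23; |E(F_19)| = 24.

Discriminant check: Δ ∝ 4a³ + 27b² = 4·13³ + 27·14² = 4·2197 + 27·196 ≡ 1 (mod 19). Nonzero ⇒ E is nonsingular.
For each x ∈ F_19, compute rhs = x³ + 13·x + 14 mod 19, then count y ∈ F_19 with y² ≡ rhs.
  x = 0: rhs = 14, matching y values: none (0 points).
  x = 1: rhs = 9, matching y values: 3, 16 (2 points).
  x = 2: rhs = 10, matching y values: none (0 points).
  x = 3: rhs = 4, matching y values: 2, 17 (2 points).
  x = 4: rhs = 16, matching y values: 4, 15 (2 points).
  x = 5: rhs = 14, matching y values: none (0 points).
  x = 6: rhs = 4, matching y values: 2, 17 (2 points).
  x = 7: rhs = 11, matching y values: 7, 12 (2 points).
  x = 8: rhs = 3, matching y values: none (0 points).
  x = 9: rhs = 5, matching y values: 9, 10 (2 points).
  x = 10: rhs = 4, matching y values: 2, 17 (2 points).
  x = 11: rhs = 6, matching y values: 5, 14 (2 points).
  x = 12: rhs = 17, matching y values: 6, 13 (2 points).
  x = 13: rhs = 5, matching y values: 9, 10 (2 points).
  x = 14: rhs = 14, matching y values: none (0 points).
  x = 15: rhs = 12, matching y values: none (0 points).
  x = 16: rhs = 5, matching y values: 9, 10 (2 points).
  x = 17: rhs = 18, matching y values: none (0 points).
  x = 18: rhs = 0, matching y values: 0 (1 points).
Total affine count: 23.
Full point count |E(F_19)| = 23 + 1 = 24.
Hasse bound: |24 − (19+1)| = |4| = 4 ≤ 2√19 ≈ 8.7178 ✓.


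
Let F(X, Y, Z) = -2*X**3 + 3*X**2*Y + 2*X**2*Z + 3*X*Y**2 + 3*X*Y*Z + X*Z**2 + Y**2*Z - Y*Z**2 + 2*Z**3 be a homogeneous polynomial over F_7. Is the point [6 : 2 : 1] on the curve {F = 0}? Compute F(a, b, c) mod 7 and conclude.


F(6,2,1) ≡ 2 (mod 7); P is NOT on the curve.

Evaluate F(6, 2, 1) term-by-term (mod 7).
  -2*X**3 ↦ -2·216·1·1 = -432
  3*X**2*Y ↦ 3·36·2·1 = 216
  2*X**2*Z ↦ 2·36·1·1 = 72
  3*X*Y**2 ↦ 3·6·4·1 = 72
  3*X*Y*Z ↦ 3·6·2·1 = 36
  X*Z**2 ↦ 1·6·1·1 = 6
  Y**2*Z ↦ 1·1·4·1 = 4
  -Y*Z**2 ↦ -1·1·2·1 = -2
  2*Z**3 ↦ 2·1·1·1 = 2
Sum: F(6, 2, 1) = (-432) + (216) + (72) + (72) + (36) + (6) + (4) + (-2) + (2) = -26.
Reducing mod 7: -26 ≡ 2 (mod 7).
Since F(a, b, c) ≡ 2 ≠ 0 (mod 7), P does NOT lie on the curve.


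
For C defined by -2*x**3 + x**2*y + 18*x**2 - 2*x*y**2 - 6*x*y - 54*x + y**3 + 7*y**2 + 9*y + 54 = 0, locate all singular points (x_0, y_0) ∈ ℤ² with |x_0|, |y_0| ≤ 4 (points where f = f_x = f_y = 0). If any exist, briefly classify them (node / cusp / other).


Singular points: {(3, 0)}; classification: cusp.

Compute partial derivatives:
  f_x = -6*x**2 + 2*x*y + 36*x - 2*y**2 - 6*y - 54.
  f_y = x**2 - 4*x*y - 6*x + 3*y**2 + 14*y + 9.
Scan x_0 ∈ {−4, ..., 4}. For each x_0, f_y(x_0, y) is a polynomial in y; find its integer roots y ∈ {−4, ..., 4}, then test f_x and f at those candidates.
  x = -4: f_y(-4, y) = 3*y**2 + 30*y + 49; no integer root y with |y| ≤ 4.
  x = -3: f_y(-3, y) = 3*y**2 + 26*y + 36; no integer root y with |y| ≤ 4.
  x = -2: f_y(-2, y) = 3*y**2 + 22*y + 25; no integer root y with |y| ≤ 4.
  x = -1: f_y(-1, y) = 3*y**2 + 18*y + 16; no integer root y with |y| ≤ 4.
  x = 0: f_y(0, y) = 3*y**2 + 14*y + 9; no integer root y with |y| ≤ 4.
  x = 1: f_y(1, y) = 3*y**2 + 10*y + 4; no integer root y with |y| ≤ 4.
  x = 2: f_y(2, y) = 3*y**2 + 6*y + 1; no integer root y with |y| ≤ 4.
  x = 3: f_y(3, y) = 3*y**2 + 2*y; vanishes at y ∈ {0}. (3, 0): f_x = 0, f = 0 — SINGULAR.
  x = 4: f_y(4, y) = 3*y**2 - 2*y + 1; no integer root y with |y| ≤ 4.
Only singular point on the grid: (3, 0).
Classify: substitute x = 3 + u, y = 0 + v and expand: f = -2*u**3 + u**2*v - 2*u*v**2 + v**3 + v**2.
No constant or linear terms (consistent with a singular point). Quadratic part: v**2. Cubic part: -2*u**3 + u**2*v - 2*u*v**2 + v**3.
The quadratic part v**2 is a perfect square, so there is a single (double) tangent line v = 0, i.e. y = 0. Restricting the cubic part to that line (v = 0) leaves -2*u**3 ≠ 0, so f is not divisible by v and the branch is v² ≈ 2*u**3 to lowest order — this is a cusp.
Classification: cusp.


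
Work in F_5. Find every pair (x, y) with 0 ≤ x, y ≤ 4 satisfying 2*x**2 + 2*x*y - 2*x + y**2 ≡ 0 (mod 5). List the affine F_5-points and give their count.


Affine F_5-points: {(0, 0), (1, 0), (1, 3), (2, 3)}; count = 4.

For each of the 25 pairs (x, y) ∈ F_5², evaluate f(x, y) mod 5. Record the zeros.
  x = 0: [0↦0, 1↦1, 2↦4, 3↦4, 4↦1]  zeros at y ∈ {0}
  x = 1: [0↦0, 1↦3, 2↦3, 3↦0, 4↦4]  zeros at y ∈ {0, 3}
  x = 2: [0↦4, 1↦4, 2↦1, 3↦0, 4↦1]  zeros at y ∈ {3}
  x = 3: [0↦2, 1↦4, 2↦3, 3↦4, 4↦2]  zeros at y ∈ ∅
  x = 4: [0↦4, 1↦3, 2↦4, 3↦2, 4↦2]  zeros at y ∈ ∅
Collecting zeros: affine points = {(0, 0), (1, 0), (1, 3), (2, 3)}.
Total count |C(F_5)_aff| = 4.


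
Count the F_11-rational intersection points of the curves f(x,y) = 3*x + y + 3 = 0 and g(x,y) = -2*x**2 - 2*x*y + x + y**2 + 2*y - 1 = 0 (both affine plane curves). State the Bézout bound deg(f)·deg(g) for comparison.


Common zeros: {(3, 10), (4, 7)}; count = 2; Bézout bound = 2.

deg(f) = 1, deg(g) = 2, so Bézout bound = 2.
Scan x ∈ F_11. For each x, list the y ∈ F_11 with f(x, y) ≡ 0 and those with g(x, y) ≡ 0 (mod 11); the common zeros in that column are the intersection.
  x = 0: f ≡ 0 at y ∈ {8}; g ≡ 0 at y ∈ ∅; common: ∅.
  x = 1: f ≡ 0 at y ∈ {5}; g ≡ 0 at y ∈ ∅; common: ∅.
  x = 2: f ≡ 0 at y ∈ {2}; g ≡ 0 at y ∈ ∅; common: ∅.
  x = 3: f ≡ 0 at y ∈ {10}; g ≡ 0 at y ∈ {5, 10}; common: {10}.
  x = 4: f ≡ 0 at y ∈ {7}; g ≡ 0 at y ∈ {7, 10}; common: {7}.
  x = 5: f ≡ 0 at y ∈ {4}; g ≡ 0 at y ∈ ∅; common: ∅.
  x = 6: f ≡ 0 at y ∈ {1}; g ≡ 0 at y ∈ {3, 7}; common: ∅.
  x = 7: f ≡ 0 at y ∈ {9}; g ≡ 0 at y ∈ ∅; common: ∅.
  x = 8: f ≡ 0 at y ∈ {6}; g ≡ 0 at y ∈ {0, 3}; common: ∅.
  x = 9: f ≡ 0 at y ∈ {3}; g ≡ 0 at y ∈ {0, 5}; common: ∅.
  x = 10: f ≡ 0 at y ∈ {0}; g ≡ 0 at y ∈ ∅; common: ∅.
Collecting: common zeros = {(3, 10), (4, 7)}, so the count is 2.
Comparison with the Bézout bound: 2 ≤ 2 = deg(f)·deg(g), as expected for curves with no common component (the bound is attained).


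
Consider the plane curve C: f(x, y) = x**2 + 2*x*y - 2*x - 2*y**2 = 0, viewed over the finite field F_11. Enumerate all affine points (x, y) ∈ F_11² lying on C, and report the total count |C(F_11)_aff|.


Affine F_11-points: {(0, 0), (2, 0), (2, 2), (3, 6), (3, 8), (5, 8), (7, 2), (7, 5), (9, 3), (9, 6)}; count = 10.

For each of the 121 pairs (x, y) ∈ F_11², evaluate f(x, y) mod 11. Record the zeros.
  x = 0: [0↦0, 1↦9, 2↦3, 3↦4, 4↦1, 5↦5, 6↦5, 7↦1, 8↦4, 9↦3, 10↦9]  zeros at y ∈ {0}
  x = 1: [0↦10, 1↦10, 2↦6, 3↦9, 4↦8, 5↦3, 6↦5, 7↦3, 8↦8, 9↦9, 10↦6]  zeros at y ∈ ∅
  x = 2: [0↦0, 1↦2, 2↦0, 3↦5, 4↦6, 5↦3, 6↦7, 7↦7, 8↦3, 9↦6, 10↦5]  zeros at y ∈ {0, 2}
  x = 3: [0↦3, 1↦7, 2↦7, 3↦3, 4↦6, 5↦5, 6↦0, 7↦2, 8↦0, 9↦5, 10↦6]  zeros at y ∈ {6, 8}
  x = 4: [0↦8, 1↦3, 2↦5, 3↦3, 4↦8, 5↦9, 6↦6, 7↦10, 8↦10, 9↦6, 10↦9]  zeros at y ∈ ∅
  x = 5: [0↦4, 1↦1, 2↦5, 3↦5, 4↦1, 5↦4, 6↦3, 7↦9, 8↦0, 9↦9, 10↦3]  zeros at y ∈ {8}
  x = 6: [0↦2, 1↦1, 2↦7, 3↦9, 4↦7, 5↦1, 6↦2, 7↦10, 8↦3, 9↦3, 10↦10]  zeros at y ∈ ∅
  x = 7: [0↦2, 1↦3, 2↦0, 3↦4, 4↦4, 5↦0, 6↦3, 7↦2, 8↦8, 9↦10, 10↦8]  zeros at y ∈ {2, 5}
  x = 8: [0↦4, 1↦7, 2↦6, 3↦1, 4↦3, 5↦1, 6↦6, 7↦7, 8↦4, 9↦8, 10↦8]  zeros at y ∈ ∅
  x = 9: [0↦8, 1↦2, 2↦3, 3↦0, 4↦4, 5↦4, 6↦0, 7↦3, 8↦2, 9↦8, 10↦10]  zeros at y ∈ {3, 6}
  x = 10: [0↦3, 1↦10, 2↦2, 3↦1, 4↦7, 5↦9, 6↦7, 7↦1, 8↦2, 9↦10, 10↦3]  zeros at y ∈ ∅
Collecting zeros: affine points = {(0, 0), (2, 0), (2, 2), (3, 6), (3, 8), (5, 8), (7, 2), (7, 5), (9, 3), (9, 6)}.
Total count |C(F_11)_aff| = 10.


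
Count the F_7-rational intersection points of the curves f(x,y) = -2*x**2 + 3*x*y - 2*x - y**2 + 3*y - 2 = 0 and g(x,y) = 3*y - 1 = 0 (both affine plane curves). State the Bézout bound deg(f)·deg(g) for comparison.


Common zeros: ∅; count = 0; Bézout bound = 2.

deg(f) = 2, deg(g) = 1, so Bézout bound = 2.
Scan x ∈ F_7. For each x, list the y ∈ F_7 with f(x, y) ≡ 0 and those with g(x, y) ≡ 0 (mod 7); the common zeros in that column are the intersection.
  x = 0: f ≡ 0 at y ∈ {1, 2}; g ≡ 0 at y ∈ {5}; common: ∅.
  x = 1: f ≡ 0 at y ∈ ∅; g ≡ 0 at y ∈ {5}; common: ∅.
  x = 2: f ≡ 0 at y ∈ {0, 2}; g ≡ 0 at y ∈ {5}; common: ∅.
  x = 3: f ≡ 0 at y ∈ ∅; g ≡ 0 at y ∈ {5}; common: ∅.
  x = 4: f ≡ 0 at y ∈ {0, 1}; g ≡ 0 at y ∈ {5}; common: ∅.
  x = 5: f ≡ 0 at y ∈ ∅; g ≡ 0 at y ∈ {5}; common: ∅.
  x = 6: f ≡ 0 at y ∈ ∅; g ≡ 0 at y ∈ {5}; common: ∅.
Collecting: common zeros = ∅, so the count is 0.
Comparison with the Bézout bound: 0 ≤ 2 = deg(f)·deg(g), as expected for curves with no common component (the affine F_7-count falls short of the bound because intersections may lie at infinity, over extension fields, or carry multiplicity).
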